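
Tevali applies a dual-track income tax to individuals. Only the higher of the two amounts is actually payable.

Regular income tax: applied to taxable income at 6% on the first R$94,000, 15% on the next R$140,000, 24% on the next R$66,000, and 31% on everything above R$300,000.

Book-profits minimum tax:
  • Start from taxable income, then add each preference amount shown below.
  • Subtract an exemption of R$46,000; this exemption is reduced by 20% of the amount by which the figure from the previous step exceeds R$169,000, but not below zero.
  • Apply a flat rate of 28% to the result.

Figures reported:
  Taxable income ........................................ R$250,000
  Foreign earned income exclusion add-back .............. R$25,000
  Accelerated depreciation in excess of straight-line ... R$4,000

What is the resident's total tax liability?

R$71,400

Book-profits minimum tax:
  Adjusted income: R$250,000 + R$25,000 + R$4,000 = R$279,000
  Exemption: R$46,000 − 20% × (R$279,000 − R$169,000) = R$46,000 − R$22,000 = R$24,000
  Base: R$279,000 − R$24,000 = R$255,000
  R$255,000 × 28% = R$71,400

Regular income tax:
  R$94,000 × 6% = R$5,640
  R$140,000 × 15% = R$21,000
  R$16,000 × 24% = R$3,840
  → R$30,480

R$71,400 > R$30,480, so the book-profits minimum tax is the binding amount.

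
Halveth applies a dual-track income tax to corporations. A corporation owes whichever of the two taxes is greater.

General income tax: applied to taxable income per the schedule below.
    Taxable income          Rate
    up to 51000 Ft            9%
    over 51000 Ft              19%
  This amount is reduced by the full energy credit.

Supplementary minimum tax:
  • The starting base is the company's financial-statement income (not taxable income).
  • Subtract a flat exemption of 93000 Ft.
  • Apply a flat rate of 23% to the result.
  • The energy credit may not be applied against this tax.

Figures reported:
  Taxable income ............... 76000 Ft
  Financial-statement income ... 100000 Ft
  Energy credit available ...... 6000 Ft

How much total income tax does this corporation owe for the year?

3340 Ft

Supplementary minimum tax:
  Base (financial-statement income): 100000 Ft
  Less exemption 93000 Ft → base 7000 Ft
  7000 Ft × 23% = 1610 Ft

General income tax:
  51000 Ft × 9% = 4590 Ft
  25000 Ft × 19% = 4750 Ft
  → 9340 Ft
  Less energy credit 6000 Ft → 3340 Ft

3340 Ft > 1610 Ft, so the general income tax governs.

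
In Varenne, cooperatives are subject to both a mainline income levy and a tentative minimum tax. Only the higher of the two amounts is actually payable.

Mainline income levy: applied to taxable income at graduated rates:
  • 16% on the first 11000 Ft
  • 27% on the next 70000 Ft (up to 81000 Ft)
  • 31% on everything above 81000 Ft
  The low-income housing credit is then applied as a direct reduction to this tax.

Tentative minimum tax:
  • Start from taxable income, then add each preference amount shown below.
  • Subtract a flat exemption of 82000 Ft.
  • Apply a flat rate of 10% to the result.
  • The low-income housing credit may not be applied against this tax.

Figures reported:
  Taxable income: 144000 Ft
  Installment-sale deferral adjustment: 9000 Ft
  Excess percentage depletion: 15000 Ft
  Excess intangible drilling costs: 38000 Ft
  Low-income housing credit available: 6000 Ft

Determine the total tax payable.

Tentative minimum tax:
  Adjusted income: 144000 Ft + 9000 Ft + 15000 Ft + 38000 Ft = 206000 Ft
  Less exemption 82000 Ft → base 124000 Ft
  124000 Ft × 10% = 12400 Ft

Mainline income levy:
  11000 Ft × 16% = 1760 Ft
  70000 Ft × 27% = 18900 Ft
  63000 Ft × 31% = 19530 Ft
  → 40190 Ft
  Less low-income housing credit 6000 Ft → 34190 Ft

34190 Ft > 12400 Ft, so the mainline income levy governs.

34190 Ft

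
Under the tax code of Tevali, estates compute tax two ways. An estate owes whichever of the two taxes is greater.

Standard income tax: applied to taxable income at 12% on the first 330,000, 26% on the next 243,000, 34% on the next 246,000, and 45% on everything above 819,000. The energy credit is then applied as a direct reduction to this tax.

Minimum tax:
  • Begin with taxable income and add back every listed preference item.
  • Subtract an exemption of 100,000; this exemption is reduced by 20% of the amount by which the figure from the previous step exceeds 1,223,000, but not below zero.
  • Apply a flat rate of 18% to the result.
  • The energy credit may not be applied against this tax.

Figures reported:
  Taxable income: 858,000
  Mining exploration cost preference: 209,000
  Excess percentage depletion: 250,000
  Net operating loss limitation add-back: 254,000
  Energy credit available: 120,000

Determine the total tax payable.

277,308

Standard income tax:
  330,000 × 12% = 39,600
  243,000 × 26% = 63,180
  246,000 × 34% = 83,640
  39,000 × 45% = 17,550
  → 203,970
  Less energy credit 120,000 → 83,970

Minimum tax:
  Adjusted income: 858,000 + 209,000 + 250,000 + 254,000 = 1,571,000
  Exemption: 100,000 − 20% × (1,571,000 − 1,223,000) = 100,000 − 69,600 = 30,400
  Base: 1,571,000 − 30,400 = 1,540,600
  1,540,600 × 18% = 277,308

277,308 > 83,970, so the minimum tax is the binding amount.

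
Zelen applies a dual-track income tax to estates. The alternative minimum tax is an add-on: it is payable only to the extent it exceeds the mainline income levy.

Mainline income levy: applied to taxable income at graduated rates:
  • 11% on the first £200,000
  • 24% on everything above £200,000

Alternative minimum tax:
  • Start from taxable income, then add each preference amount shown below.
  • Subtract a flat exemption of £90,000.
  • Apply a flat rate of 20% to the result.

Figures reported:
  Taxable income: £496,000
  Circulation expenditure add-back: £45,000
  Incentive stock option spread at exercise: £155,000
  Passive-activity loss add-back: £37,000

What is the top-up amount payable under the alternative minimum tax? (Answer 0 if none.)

£35,560

Mainline income levy:
  £200,000 × 11% = £22,000
  £296,000 × 24% = £71,040
  → £93,040

Alternative minimum tax:
  Adjusted income: £496,000 + £45,000 + £155,000 + £37,000 = £733,000
  Less exemption £90,000 → base £643,000
  £643,000 × 20% = £128,600

Excess of alternative minimum tax over mainline income levy: £128,600 − £93,040 = £35,560.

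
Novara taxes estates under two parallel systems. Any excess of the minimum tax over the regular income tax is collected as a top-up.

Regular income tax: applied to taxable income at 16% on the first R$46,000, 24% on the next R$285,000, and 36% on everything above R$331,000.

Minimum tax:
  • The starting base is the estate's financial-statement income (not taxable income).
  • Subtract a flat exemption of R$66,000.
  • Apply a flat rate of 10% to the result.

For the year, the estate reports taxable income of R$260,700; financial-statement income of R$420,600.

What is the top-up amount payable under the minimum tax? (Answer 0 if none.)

Regular income tax:
  R$46,000 × 16% = R$7,360
  R$214,700 × 24% = R$51,528
  → R$58,888

Minimum tax:
  Base (financial-statement income): R$420,600
  Less exemption R$66,000 → base R$354,600
  R$354,600 × 10% = R$35,460

R$35,460 ≤ R$58,888, so no add-on is due.

R$0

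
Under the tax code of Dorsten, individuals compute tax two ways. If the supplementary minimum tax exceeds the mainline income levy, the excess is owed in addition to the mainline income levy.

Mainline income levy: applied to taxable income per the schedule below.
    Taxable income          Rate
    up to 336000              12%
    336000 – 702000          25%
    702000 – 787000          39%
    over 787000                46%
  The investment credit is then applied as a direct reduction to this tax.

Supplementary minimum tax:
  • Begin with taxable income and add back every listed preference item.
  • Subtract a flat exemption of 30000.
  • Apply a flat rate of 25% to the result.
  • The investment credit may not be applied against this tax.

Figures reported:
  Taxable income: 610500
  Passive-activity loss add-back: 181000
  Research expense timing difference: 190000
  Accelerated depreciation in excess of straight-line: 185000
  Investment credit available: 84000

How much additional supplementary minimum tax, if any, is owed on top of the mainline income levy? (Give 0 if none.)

Supplementary minimum tax:
  Adjusted income: 610500 + 181000 + 190000 + 185000 = 1166500
  Less exemption 30000 → base 1136500
  1136500 × 25% = 284125

Mainline income levy:
  336000 × 12% = 40320
  274500 × 25% = 68625
  → 108945
  Less investment credit 84000 → 24945

Excess of supplementary minimum tax over mainline income levy: 284125 − 24945 = 259180.

259180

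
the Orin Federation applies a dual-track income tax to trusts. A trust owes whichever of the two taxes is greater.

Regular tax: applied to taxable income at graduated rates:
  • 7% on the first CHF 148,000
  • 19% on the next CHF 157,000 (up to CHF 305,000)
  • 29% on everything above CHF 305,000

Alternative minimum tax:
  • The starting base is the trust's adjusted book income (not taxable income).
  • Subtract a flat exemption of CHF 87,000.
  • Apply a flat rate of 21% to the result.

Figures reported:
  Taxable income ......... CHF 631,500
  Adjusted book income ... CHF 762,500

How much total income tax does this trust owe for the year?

CHF 141,855

Regular tax:
  CHF 148,000 × 7% = CHF 10,360
  CHF 157,000 × 19% = CHF 29,830
  CHF 326,500 × 29% = CHF 94,685
  → CHF 134,875

Alternative minimum tax:
  Base (adjusted book income): CHF 762,500
  Less exemption CHF 87,000 → base CHF 675,500
  CHF 675,500 × 21% = CHF 141,855

CHF 141,855 > CHF 134,875, so the alternative minimum tax is the binding amount.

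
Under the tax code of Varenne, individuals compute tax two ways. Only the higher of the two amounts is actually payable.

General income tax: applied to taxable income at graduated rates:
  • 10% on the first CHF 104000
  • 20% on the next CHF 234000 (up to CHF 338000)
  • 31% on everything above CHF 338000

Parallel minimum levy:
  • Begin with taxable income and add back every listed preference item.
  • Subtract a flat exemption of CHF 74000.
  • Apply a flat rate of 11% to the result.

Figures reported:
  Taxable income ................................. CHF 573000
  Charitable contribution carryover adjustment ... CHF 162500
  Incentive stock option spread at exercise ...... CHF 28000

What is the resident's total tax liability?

General income tax:
  CHF 104000 × 10% = CHF 10400
  CHF 234000 × 20% = CHF 46800
  CHF 235000 × 31% = CHF 72850
  → CHF 130050

Parallel minimum levy:
  Adjusted income: CHF 573000 + CHF 162500 + CHF 28000 = CHF 763500
  Less exemption CHF 74000 → base CHF 689500
  CHF 689500 × 11% = CHF 75845

CHF 130050 > CHF 75845, so the general income tax governs.

CHF 130050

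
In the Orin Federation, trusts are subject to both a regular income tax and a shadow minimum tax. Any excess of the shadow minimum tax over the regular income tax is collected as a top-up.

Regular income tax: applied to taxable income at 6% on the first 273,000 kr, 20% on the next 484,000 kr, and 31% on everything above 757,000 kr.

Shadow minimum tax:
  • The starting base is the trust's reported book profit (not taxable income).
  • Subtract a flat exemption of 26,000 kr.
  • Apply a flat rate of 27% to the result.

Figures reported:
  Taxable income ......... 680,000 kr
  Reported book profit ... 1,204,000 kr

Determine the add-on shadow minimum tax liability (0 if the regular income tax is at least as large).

Regular income tax:
  273,000 kr × 6% = 16,380 kr
  407,000 kr × 20% = 81,400 kr
  → 97,780 kr

Shadow minimum tax:
  Base (reported book profit): 1,204,000 kr
  Less exemption 26,000 kr → base 1,178,000 kr
  1,178,000 kr × 27% = 318,060 kr

Excess of shadow minimum tax over regular income tax: 318,060 kr − 97,780 kr = 220,280 kr.

220,280 kr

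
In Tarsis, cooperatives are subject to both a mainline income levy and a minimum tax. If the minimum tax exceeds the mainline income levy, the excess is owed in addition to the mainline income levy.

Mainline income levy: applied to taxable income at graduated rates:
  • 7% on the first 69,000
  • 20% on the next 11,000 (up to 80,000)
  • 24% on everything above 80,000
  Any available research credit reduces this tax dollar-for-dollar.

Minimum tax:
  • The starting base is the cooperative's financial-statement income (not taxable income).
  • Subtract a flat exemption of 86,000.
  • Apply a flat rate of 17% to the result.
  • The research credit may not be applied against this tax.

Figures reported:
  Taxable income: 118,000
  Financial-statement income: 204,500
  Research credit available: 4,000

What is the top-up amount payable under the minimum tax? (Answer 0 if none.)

7,995

Mainline income levy:
  69,000 × 7% = 4,830
  11,000 × 20% = 2,200
  38,000 × 24% = 9,120
  → 16,150
  Less research credit 4,000 → 12,150

Minimum tax:
  Base (financial-statement income): 204,500
  Less exemption 86,000 → base 118,500
  118,500 × 17% = 20,145

Excess of minimum tax over mainline income levy: 20,145 − 12,150 = 7,995.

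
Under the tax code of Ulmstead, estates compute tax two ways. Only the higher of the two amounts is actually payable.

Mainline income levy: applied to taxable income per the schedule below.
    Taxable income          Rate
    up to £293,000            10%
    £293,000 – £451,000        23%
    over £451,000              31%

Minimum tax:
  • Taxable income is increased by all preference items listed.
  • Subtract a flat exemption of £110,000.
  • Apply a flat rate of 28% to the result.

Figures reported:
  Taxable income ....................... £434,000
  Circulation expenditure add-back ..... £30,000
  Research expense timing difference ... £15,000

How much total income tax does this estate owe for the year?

£103,320

Minimum tax:
  Adjusted income: £434,000 + £30,000 + £15,000 = £479,000
  Less exemption £110,000 → base £369,000
  £369,000 × 28% = £103,320

Mainline income levy:
  £293,000 × 10% = £29,300
  £141,000 × 23% = £32,430
  → £61,730

£103,320 > £61,730, so the minimum tax is the binding amount.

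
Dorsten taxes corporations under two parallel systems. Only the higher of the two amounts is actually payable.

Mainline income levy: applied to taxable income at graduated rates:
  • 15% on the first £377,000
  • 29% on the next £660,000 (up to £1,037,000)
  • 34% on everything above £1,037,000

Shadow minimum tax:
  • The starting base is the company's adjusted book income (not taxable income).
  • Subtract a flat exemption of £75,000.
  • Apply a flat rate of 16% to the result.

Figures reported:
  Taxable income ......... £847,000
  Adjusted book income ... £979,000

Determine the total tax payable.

Shadow minimum tax:
  Base (adjusted book income): £979,000
  Less exemption £75,000 → base £904,000
  £904,000 × 16% = £144,640

Mainline income levy:
  £377,000 × 15% = £56,550
  £470,000 × 29% = £136,300
  → £192,850

£192,850 > £144,640, so the mainline income levy governs.

£192,850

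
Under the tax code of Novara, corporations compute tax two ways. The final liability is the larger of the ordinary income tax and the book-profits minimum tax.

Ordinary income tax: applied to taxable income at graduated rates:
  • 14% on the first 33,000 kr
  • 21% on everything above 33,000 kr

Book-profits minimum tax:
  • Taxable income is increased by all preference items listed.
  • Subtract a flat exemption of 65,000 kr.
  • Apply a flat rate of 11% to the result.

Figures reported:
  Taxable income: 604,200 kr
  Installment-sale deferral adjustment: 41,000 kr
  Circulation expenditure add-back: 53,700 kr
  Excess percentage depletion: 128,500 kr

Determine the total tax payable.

124,572 kr

Ordinary income tax:
  33,000 kr × 14% = 4,620 kr
  571,200 kr × 21% = 119,952 kr
  → 124,572 kr

Book-profits minimum tax:
  Adjusted income: 604,200 kr + 41,000 kr + 53,700 kr + 128,500 kr = 827,400 kr
  Less exemption 65,000 kr → base 762,400 kr
  762,400 kr × 11% = 83,864 kr

124,572 kr > 83,864 kr, so the ordinary income tax governs.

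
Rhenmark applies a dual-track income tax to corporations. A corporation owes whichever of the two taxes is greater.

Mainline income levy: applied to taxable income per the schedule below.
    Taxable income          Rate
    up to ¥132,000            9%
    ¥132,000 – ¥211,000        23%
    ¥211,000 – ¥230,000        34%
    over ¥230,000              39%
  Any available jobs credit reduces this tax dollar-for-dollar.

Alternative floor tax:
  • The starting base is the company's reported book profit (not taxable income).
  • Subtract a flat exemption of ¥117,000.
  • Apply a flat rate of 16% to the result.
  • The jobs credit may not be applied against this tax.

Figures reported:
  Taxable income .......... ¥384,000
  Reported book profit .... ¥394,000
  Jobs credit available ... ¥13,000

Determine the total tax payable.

Alternative floor tax:
  Base (reported book profit): ¥394,000
  Less exemption ¥117,000 → base ¥277,000
  ¥277,000 × 16% = ¥44,320

Mainline income levy:
  ¥132,000 × 9% = ¥11,880
  ¥79,000 × 23% = ¥18,170
  ¥19,000 × 34% = ¥6,460
  ¥154,000 × 39% = ¥60,060
  → ¥96,570
  Less jobs credit ¥13,000 → ¥83,570

¥83,570 > ¥44,320, so the mainline income levy governs.

¥83,570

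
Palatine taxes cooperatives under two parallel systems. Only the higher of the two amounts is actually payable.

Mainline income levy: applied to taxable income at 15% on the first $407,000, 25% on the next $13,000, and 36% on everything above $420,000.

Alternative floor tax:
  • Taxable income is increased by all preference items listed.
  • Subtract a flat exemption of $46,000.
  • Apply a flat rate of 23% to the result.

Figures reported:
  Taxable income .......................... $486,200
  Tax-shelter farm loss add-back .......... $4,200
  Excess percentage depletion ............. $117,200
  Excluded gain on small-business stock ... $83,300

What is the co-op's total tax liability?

$148,327

Alternative floor tax:
  Adjusted income: $486,200 + $4,200 + $117,200 + $83,300 = $690,900
  Less exemption $46,000 → base $644,900
  $644,900 × 23% = $148,327

Mainline income levy:
  $407,000 × 15% = $61,050
  $13,000 × 25% = $3,250
  $66,200 × 36% = $23,832
  → $88,132

$148,327 > $88,132, so the alternative floor tax is the binding amount.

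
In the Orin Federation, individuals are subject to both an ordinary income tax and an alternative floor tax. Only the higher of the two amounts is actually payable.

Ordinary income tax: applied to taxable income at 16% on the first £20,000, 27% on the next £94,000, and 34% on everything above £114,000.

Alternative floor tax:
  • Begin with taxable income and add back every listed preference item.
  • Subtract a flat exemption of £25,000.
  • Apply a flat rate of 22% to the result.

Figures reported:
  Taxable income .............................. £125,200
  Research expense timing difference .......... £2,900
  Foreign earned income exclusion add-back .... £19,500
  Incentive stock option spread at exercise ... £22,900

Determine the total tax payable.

£32,388

Alternative floor tax:
  Adjusted income: £125,200 + £2,900 + £19,500 + £22,900 = £170,500
  Less exemption £25,000 → base £145,500
  £145,500 × 22% = £32,010

Ordinary income tax:
  £20,000 × 16% = £3,200
  £94,000 × 27% = £25,380
  £11,200 × 34% = £3,808
  → £32,388

£32,388 > £32,010, so the ordinary income tax governs.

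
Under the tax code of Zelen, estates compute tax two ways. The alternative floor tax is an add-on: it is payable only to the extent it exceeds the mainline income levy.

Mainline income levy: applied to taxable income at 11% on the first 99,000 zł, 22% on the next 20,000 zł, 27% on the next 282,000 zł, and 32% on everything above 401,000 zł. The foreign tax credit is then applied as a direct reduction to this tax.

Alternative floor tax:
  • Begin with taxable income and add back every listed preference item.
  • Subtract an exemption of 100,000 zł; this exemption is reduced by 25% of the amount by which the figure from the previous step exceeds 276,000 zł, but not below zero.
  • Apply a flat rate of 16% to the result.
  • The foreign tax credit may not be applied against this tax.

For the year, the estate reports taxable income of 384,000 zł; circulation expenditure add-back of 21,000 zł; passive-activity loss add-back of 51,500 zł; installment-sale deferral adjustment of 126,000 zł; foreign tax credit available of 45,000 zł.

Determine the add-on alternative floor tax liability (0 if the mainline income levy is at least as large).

Alternative floor tax:
  Adjusted income: 384,000 zł + 21,000 zł + 51,500 zł + 126,000 zł = 582,500 zł
  Exemption: 100,000 zł − 25% × (582,500 zł − 276,000 zł) = 100,000 zł − 76,625 zł = 23,375 zł
  Base: 582,500 zł − 23,375 zł = 559,125 zł
  559,125 zł × 16% = 89,460 zł

Mainline income levy:
  99,000 zł × 11% = 10,890 zł
  20,000 zł × 22% = 4,400 zł
  265,000 zł × 27% = 71,550 zł
  → 86,840 zł
  Less foreign tax credit 45,000 zł → 41,840 zł

Excess of alternative floor tax over mainline income levy: 89,460 zł − 41,840 zł = 47,620 zł.

47,620 zł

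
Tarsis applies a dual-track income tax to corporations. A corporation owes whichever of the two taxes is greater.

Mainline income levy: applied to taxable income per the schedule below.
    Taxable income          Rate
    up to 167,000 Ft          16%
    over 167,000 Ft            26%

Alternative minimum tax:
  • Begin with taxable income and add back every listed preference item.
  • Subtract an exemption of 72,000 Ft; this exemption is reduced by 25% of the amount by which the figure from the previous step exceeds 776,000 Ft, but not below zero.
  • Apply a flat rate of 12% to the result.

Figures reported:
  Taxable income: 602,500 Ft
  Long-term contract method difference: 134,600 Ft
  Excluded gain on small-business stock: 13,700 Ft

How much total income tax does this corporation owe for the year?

139,950 Ft

Alternative minimum tax:
  Adjusted income: 602,500 Ft + 134,600 Ft + 13,700 Ft = 750,800 Ft
  Exemption: 750,800 Ft ≤ 776,000 Ft, so full 72,000 Ft applies
  Base: 750,800 Ft − 72,000 Ft = 678,800 Ft
  678,800 Ft × 12% = 81,456 Ft

Mainline income levy:
  167,000 Ft × 16% = 26,720 Ft
  435,500 Ft × 26% = 113,230 Ft
  → 139,950 Ft

139,950 Ft > 81,456 Ft, so the mainline income levy governs.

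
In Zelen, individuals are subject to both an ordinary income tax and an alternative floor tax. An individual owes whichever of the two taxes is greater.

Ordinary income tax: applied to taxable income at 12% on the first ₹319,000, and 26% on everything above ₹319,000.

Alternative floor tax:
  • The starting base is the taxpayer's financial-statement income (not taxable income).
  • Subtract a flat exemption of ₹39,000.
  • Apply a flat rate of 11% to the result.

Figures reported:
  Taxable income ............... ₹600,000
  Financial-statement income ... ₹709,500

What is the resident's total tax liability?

₹111,340

Alternative floor tax:
  Base (financial-statement income): ₹709,500
  Less exemption ₹39,000 → base ₹670,500
  ₹670,500 × 11% = ₹73,755

Ordinary income tax:
  ₹319,000 × 12% = ₹38,280
  ₹281,000 × 26% = ₹73,060
  → ₹111,340

₹111,340 > ₹73,755, so the ordinary income tax governs.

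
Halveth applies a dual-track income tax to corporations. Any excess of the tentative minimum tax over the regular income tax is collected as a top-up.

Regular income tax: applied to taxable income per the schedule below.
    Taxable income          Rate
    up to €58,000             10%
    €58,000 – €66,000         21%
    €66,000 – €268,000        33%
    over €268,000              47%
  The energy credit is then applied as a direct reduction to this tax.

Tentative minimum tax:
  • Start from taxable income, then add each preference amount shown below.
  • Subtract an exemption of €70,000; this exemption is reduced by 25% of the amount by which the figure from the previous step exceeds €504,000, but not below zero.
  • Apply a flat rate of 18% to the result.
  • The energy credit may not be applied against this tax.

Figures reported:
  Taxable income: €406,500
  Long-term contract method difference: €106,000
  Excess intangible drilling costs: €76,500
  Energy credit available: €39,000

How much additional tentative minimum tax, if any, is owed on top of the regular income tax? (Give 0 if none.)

Regular income tax:
  €58,000 × 10% = €5,800
  €8,000 × 21% = €1,680
  €202,000 × 33% = €66,660
  €138,500 × 47% = €65,095
  → €139,235
  Less energy credit €39,000 → €100,235

Tentative minimum tax:
  Adjusted income: €406,500 + €106,000 + €76,500 = €589,000
  Exemption: €70,000 − 25% × (€589,000 − €504,000) = €70,000 − €21,250 = €48,750
  Base: €589,000 − €48,750 = €540,250
  €540,250 × 18% = €97,245

€97,245 ≤ €100,235, so no add-on is due.

€0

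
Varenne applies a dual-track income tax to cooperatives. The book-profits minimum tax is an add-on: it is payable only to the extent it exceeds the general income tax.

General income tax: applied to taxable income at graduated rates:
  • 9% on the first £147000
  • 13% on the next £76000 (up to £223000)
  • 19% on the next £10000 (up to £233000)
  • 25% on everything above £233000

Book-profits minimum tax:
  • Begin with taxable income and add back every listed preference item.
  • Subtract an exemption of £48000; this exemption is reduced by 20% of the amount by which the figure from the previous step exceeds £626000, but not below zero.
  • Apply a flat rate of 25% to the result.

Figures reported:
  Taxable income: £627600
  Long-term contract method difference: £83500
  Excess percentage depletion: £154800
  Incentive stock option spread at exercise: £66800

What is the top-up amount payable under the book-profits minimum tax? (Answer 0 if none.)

£109515

General income tax:
  £147000 × 9% = £13230
  £76000 × 13% = £9880
  £10000 × 19% = £1900
  £394600 × 25% = £98650
  → £123660

Book-profits minimum tax:
  Adjusted income: £627600 + £83500 + £154800 + £66800 = £932700
  Exemption: 20% × (£932700 − £626000) = £61340 ≥ £48000, so the exemption is fully phased out
  Base: £932700 − £0 = £932700
  £932700 × 25% = £233175

Excess of book-profits minimum tax over general income tax: £233175 − £123660 = £109515.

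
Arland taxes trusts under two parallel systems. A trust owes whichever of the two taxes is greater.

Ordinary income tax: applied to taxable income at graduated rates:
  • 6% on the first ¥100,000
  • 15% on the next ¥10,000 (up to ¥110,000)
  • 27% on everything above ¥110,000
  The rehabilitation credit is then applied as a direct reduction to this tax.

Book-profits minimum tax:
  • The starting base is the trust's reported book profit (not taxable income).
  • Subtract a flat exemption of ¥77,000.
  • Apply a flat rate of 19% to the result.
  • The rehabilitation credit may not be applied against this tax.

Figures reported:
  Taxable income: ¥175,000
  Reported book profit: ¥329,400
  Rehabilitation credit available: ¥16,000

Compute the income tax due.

Book-profits minimum tax:
  Base (reported book profit): ¥329,400
  Less exemption ¥77,000 → base ¥252,400
  ¥252,400 × 19% = ¥47,956

Ordinary income tax:
  ¥100,000 × 6% = ¥6,000
  ¥10,000 × 15% = ¥1,500
  ¥65,000 × 27% = ¥17,550
  → ¥25,050
  Less rehabilitation credit ¥16,000 → ¥9,050

¥47,956 > ¥9,050, so the book-profits minimum tax is the binding amount.

¥47,956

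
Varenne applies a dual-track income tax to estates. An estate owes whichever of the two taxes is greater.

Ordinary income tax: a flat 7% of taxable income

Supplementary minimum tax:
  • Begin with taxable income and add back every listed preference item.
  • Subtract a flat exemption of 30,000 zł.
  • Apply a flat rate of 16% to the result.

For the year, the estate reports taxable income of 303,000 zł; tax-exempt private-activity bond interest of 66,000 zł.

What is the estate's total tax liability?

54,240 zł

Ordinary income tax:
  303,000 zł × 7% = 21,210 zł

Supplementary minimum tax:
  Adjusted income: 303,000 zł + 66,000 zł = 369,000 zł
  Less exemption 30,000 zł → base 339,000 zł
  339,000 zł × 16% = 54,240 zł

54,240 zł > 21,210 zł, so the supplementary minimum tax is the binding amount.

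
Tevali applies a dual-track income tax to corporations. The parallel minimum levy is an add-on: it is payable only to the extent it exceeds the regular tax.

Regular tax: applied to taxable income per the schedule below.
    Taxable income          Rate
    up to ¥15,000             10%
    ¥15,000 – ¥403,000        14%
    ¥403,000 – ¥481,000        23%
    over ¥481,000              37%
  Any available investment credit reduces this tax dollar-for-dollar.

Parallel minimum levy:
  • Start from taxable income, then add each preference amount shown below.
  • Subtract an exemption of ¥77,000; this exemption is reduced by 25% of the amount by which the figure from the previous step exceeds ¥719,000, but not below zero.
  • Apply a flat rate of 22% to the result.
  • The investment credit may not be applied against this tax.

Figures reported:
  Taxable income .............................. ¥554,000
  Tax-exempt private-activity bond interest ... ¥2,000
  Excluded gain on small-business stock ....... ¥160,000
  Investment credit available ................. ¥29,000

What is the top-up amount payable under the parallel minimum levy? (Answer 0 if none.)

Regular tax:
  ¥15,000 × 10% = ¥1,500
  ¥388,000 × 14% = ¥54,320
  ¥78,000 × 23% = ¥17,940
  ¥73,000 × 37% = ¥27,010
  → ¥100,770
  Less investment credit ¥29,000 → ¥71,770

Parallel minimum levy:
  Adjusted income: ¥554,000 + ¥2,000 + ¥160,000 = ¥716,000
  Exemption: ¥716,000 ≤ ¥719,000, so full ¥77,000 applies
  Base: ¥716,000 − ¥77,000 = ¥639,000
  ¥639,000 × 22% = ¥140,580

Excess of parallel minimum levy over regular tax: ¥140,580 − ¥71,770 = ¥68,810.

¥68,810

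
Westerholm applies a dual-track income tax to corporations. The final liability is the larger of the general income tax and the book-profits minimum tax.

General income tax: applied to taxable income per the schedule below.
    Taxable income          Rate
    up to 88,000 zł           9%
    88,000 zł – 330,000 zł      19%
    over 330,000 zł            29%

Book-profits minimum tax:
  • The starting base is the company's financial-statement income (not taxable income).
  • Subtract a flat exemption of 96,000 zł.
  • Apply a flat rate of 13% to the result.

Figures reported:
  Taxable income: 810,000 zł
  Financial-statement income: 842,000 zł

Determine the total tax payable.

193,100 zł

Book-profits minimum tax:
  Base (financial-statement income): 842,000 zł
  Less exemption 96,000 zł → base 746,000 zł
  746,000 zł × 13% = 96,980 zł

General income tax:
  88,000 zł × 9% = 7,920 zł
  242,000 zł × 19% = 45,980 zł
  480,000 zł × 29% = 139,200 zł
  → 193,100 zł

193,100 zł > 96,980 zł, so the general income tax governs.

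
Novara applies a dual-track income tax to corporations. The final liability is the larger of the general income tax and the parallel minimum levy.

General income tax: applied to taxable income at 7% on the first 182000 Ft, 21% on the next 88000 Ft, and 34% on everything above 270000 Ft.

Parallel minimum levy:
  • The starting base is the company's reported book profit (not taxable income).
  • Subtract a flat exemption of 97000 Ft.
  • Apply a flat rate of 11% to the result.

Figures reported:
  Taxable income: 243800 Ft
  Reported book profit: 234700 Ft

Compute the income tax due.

25718 Ft

General income tax:
  182000 Ft × 7% = 12740 Ft
  61800 Ft × 21% = 12978 Ft
  → 25718 Ft

Parallel minimum levy:
  Base (reported book profit): 234700 Ft
  Less exemption 97000 Ft → base 137700 Ft
  137700 Ft × 11% = 15147 Ft

25718 Ft > 15147 Ft, so the general income tax governs.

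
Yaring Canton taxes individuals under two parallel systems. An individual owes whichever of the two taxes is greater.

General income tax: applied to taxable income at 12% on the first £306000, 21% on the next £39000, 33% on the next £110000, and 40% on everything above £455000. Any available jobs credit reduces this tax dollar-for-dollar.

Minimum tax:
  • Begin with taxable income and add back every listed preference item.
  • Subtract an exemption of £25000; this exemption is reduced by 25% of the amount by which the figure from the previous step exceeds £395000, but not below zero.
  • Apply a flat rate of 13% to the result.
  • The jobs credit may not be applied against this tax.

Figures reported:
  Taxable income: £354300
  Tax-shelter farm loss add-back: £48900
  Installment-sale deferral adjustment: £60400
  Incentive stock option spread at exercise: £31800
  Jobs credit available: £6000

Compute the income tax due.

General income tax:
  £306000 × 12% = £36720
  £39000 × 21% = £8190
  £9300 × 33% = £3069
  → £47979
  Less jobs credit £6000 → £41979

Minimum tax:
  Adjusted income: £354300 + £48900 + £60400 + £31800 = £495400
  Exemption: 25% × (£495400 − £395000) = £25100 ≥ £25000, so the exemption is fully phased out
  Base: £495400 − £0 = £495400
  £495400 × 13% = £64402

£64402 > £41979, so the minimum tax is the binding amount.

£64402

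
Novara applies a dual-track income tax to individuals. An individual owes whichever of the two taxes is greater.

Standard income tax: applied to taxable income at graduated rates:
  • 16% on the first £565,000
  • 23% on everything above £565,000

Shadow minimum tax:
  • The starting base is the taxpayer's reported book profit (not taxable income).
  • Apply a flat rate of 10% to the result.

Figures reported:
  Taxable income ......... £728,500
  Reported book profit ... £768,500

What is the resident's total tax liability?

Shadow minimum tax:
  Base (reported book profit): £768,500
  £768,500 × 10% = £76,850

Standard income tax:
  £565,000 × 16% = £90,400
  £163,500 × 23% = £37,605
  → £128,005

£128,005 > £76,850, so the standard income tax governs.

£128,005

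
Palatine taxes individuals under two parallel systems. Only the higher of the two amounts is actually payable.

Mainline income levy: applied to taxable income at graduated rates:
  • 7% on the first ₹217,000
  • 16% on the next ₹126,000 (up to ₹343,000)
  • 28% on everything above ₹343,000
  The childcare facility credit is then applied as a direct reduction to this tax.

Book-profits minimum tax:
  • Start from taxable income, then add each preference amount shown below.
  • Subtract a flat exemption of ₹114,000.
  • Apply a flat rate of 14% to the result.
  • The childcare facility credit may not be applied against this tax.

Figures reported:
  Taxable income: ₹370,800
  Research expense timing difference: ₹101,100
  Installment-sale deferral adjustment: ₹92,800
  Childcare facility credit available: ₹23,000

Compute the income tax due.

Mainline income levy:
  ₹217,000 × 7% = ₹15,190
  ₹126,000 × 16% = ₹20,160
  ₹27,800 × 28% = ₹7,784
  → ₹43,134
  Less childcare facility credit ₹23,000 → ₹20,134

Book-profits minimum tax:
  Adjusted income: ₹370,800 + ₹101,100 + ₹92,800 = ₹564,700
  Less exemption ₹114,000 → base ₹450,700
  ₹450,700 × 14% = ₹63,098

₹63,098 > ₹20,134, so the book-profits minimum tax is the binding amount.

₹63,098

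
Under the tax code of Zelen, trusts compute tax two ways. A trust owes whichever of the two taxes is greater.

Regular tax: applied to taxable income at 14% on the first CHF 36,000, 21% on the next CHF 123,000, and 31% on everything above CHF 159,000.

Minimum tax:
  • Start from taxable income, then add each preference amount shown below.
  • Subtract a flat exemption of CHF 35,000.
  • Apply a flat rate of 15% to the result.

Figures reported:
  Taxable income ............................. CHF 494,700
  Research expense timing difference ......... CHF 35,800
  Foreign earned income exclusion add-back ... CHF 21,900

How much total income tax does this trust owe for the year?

CHF 134,937

Regular tax:
  CHF 36,000 × 14% = CHF 5,040
  CHF 123,000 × 21% = CHF 25,830
  CHF 335,700 × 31% = CHF 104,067
  → CHF 134,937

Minimum tax:
  Adjusted income: CHF 494,700 + CHF 35,800 + CHF 21,900 = CHF 552,400
  Less exemption CHF 35,000 → base CHF 517,400
  CHF 517,400 × 15% = CHF 77,610

CHF 134,937 > CHF 77,610, so the regular tax governs.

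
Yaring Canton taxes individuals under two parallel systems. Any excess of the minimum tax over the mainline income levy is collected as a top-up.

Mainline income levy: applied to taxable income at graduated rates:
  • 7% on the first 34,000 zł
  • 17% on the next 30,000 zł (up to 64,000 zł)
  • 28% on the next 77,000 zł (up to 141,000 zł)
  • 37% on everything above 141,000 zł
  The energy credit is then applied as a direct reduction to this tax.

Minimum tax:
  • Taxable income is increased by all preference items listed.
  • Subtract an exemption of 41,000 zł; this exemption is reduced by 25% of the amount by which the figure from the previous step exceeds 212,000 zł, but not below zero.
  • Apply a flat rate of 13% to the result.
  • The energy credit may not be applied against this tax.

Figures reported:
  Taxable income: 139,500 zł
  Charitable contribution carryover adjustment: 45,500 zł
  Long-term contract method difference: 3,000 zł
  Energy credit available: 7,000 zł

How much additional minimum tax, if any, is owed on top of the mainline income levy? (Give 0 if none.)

0 zł

Minimum tax:
  Adjusted income: 139,500 zł + 45,500 zł + 3,000 zł = 188,000 zł
  Exemption: 188,000 zł ≤ 212,000 zł, so full 41,000 zł applies
  Base: 188,000 zł − 41,000 zł = 147,000 zł
  147,000 zł × 13% = 19,110 zł

Mainline income levy:
  34,000 zł × 7% = 2,380 zł
  30,000 zł × 17% = 5,100 zł
  75,500 zł × 28% = 21,140 zł
  → 28,620 zł
  Less energy credit 7,000 zł → 21,620 zł

19,110 zł ≤ 21,620 zł, so no add-on is due.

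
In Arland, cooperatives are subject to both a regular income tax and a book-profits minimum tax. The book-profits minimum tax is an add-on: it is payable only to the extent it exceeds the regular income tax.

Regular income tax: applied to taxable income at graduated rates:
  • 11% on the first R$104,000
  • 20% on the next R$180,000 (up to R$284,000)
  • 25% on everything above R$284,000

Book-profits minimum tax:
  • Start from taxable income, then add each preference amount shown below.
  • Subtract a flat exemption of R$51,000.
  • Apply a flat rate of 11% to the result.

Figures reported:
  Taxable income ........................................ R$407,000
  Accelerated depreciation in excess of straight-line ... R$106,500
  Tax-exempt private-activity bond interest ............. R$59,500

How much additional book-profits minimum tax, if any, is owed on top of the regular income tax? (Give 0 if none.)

R$0

Regular income tax:
  R$104,000 × 11% = R$11,440
  R$180,000 × 20% = R$36,000
  R$123,000 × 25% = R$30,750
  → R$78,190

Book-profits minimum tax:
  Adjusted income: R$407,000 + R$106,500 + R$59,500 = R$573,000
  Less exemption R$51,000 → base R$522,000
  R$522,000 × 11% = R$57,420

R$57,420 ≤ R$78,190, so no add-on is due.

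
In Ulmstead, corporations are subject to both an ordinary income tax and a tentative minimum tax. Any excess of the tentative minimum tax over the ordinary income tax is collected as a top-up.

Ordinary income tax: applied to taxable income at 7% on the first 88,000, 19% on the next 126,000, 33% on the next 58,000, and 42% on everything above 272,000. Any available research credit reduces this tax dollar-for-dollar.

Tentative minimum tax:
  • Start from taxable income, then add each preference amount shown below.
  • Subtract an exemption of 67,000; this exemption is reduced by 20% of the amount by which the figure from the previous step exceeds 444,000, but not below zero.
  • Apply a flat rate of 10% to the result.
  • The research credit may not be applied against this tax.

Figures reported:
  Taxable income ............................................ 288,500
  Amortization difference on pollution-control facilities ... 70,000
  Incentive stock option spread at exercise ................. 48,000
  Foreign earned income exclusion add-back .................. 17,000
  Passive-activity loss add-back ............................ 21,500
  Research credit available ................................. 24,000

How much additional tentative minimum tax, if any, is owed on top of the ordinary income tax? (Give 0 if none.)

5,650

Tentative minimum tax:
  Adjusted income: 288,500 + 70,000 + 48,000 + 17,000 + 21,500 = 445,000
  Exemption: 67,000 − 20% × (445,000 − 444,000) = 67,000 − 200 = 66,800
  Base: 445,000 − 66,800 = 378,200
  378,200 × 10% = 37,820

Ordinary income tax:
  88,000 × 7% = 6,160
  126,000 × 19% = 23,940
  58,000 × 33% = 19,140
  16,500 × 42% = 6,930
  → 56,170
  Less research credit 24,000 → 32,170

Excess of tentative minimum tax over ordinary income tax: 37,820 − 32,170 = 5,650.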